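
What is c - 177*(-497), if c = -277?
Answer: 87692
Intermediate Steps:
c - 177*(-497) = -277 - 177*(-497) = -277 + 87969 = 87692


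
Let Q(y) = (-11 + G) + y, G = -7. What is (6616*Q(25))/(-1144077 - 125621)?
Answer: -23156/634849 ≈ -0.036475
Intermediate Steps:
Q(y) = -18 + y (Q(y) = (-11 - 7) + y = -18 + y)
(6616*Q(25))/(-1144077 - 125621) = (6616*(-18 + 25))/(-1144077 - 125621) = (6616*7)/(-1269698) = 46312*(-1/1269698) = -23156/634849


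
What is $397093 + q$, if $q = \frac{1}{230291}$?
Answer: $\frac{91446944064}{230291} \approx 3.9709 \cdot 10^{5}$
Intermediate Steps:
$q = \frac{1}{230291} \approx 4.3423 \cdot 10^{-6}$
$397093 + q = 397093 + \frac{1}{230291} = \frac{91446944064}{230291}$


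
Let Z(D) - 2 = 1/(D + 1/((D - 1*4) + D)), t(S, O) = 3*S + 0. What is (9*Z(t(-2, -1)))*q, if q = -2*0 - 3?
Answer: -4806/97 ≈ -49.546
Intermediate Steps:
t(S, O) = 3*S
Z(D) = 2 + 1/(D + 1/(-4 + 2*D)) (Z(D) = 2 + 1/(D + 1/((D - 1*4) + D)) = 2 + 1/(D + 1/((D - 4) + D)) = 2 + 1/(D + 1/((-4 + D) + D)) = 2 + 1/(D + 1/(-4 + 2*D)))
q = -3 (q = 0 - 3 = -3)
(9*Z(t(-2, -1)))*q = (9*(2*(-1 - 9*(-2) + 2*(3*(-2))**2)/(1 - 12*(-2) + 2*(3*(-2))**2)))*(-3) = (9*(2*(-1 - 3*(-6) + 2*(-6)**2)/(1 - 4*(-6) + 2*(-6)**2)))*(-3) = (9*(2*(-1 + 18 + 2*36)/(1 + 24 + 2*36)))*(-3) = (9*(2*(-1 + 18 + 72)/(1 + 24 + 72)))*(-3) = (9*(2*89/97))*(-3) = (9*(2*(1/97)*89))*(-3) = (9*(178/97))*(-3) = (1602/97)*(-3) = -4806/97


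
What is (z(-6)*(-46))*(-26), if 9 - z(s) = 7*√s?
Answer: 10764 - 8372*I*√6 ≈ 10764.0 - 20507.0*I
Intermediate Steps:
z(s) = 9 - 7*√s
(z(-6)*(-46))*(-26) = ((9 - 7*I*√6)*(-46))*(-26) = (-414 + 322*I*√6)*(-26) = 10764 - 8372*I*√6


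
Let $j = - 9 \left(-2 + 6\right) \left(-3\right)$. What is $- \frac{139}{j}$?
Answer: $- \frac{139}{108} \approx -1.287$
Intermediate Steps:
$j = 108$ ($j = - 9 \cdot 4 \left(-3\right) = \left(-9\right) \left(-12\right) = 108$)
$- \frac{139}{j} = - \frac{139}{108}$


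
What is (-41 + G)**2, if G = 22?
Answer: 361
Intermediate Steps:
(-41 + G)**2 = (-41 + 22)**2 = (-19)**2 = 361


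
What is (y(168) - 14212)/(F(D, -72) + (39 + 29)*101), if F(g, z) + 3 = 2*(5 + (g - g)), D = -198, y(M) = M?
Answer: -14044/6875 ≈ -2.0428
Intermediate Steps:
F(g, z) = 7 (F(g, z) = -3 + 2*(5 + (g - g)) = -3 + 2*(5 + 0) = -3 + 2*5 = -3 + 10 = 7)
(y(168) - 14212)/(F(D, -72) + (39 + 29)*101) = (168 - 14212)/(7 + (39 + 29)*101) = -14044/(7 + 68*101) = -14044/(7 + 6868) = -14044/6875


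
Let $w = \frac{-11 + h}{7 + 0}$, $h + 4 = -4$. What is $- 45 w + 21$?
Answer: $\frac{1002}{7} \approx 143.14$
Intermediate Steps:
$h = -8$ ($h = -4 - 4 = -8$)
$w = - \frac{19}{7}$ ($w = \frac{-11 - 8}{7 + 0} = - \frac{19}{7} \approx -2.7143$)
$- 45 w + 21 = \left(-45\right) \left(- \frac{19}{7}\right) + 21 = \frac{855}{7} + 21 = \frac{1002}{7}$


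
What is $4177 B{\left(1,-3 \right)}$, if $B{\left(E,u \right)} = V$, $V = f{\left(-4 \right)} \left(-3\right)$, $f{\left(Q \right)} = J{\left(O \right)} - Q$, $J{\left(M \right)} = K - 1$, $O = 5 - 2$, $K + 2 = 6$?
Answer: $-87717$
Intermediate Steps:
$K = 4$ ($K = -2 + 6 = 4$)
$O = 3$ ($O = 5 - 2 = 3$)
$J{\left(M \right)} = 3$ ($J{\left(M \right)} = 4 - 1 = 3$)
$f{\left(Q \right)} = 3 - Q$
$V = -21$ ($V = \left(3 - -4\right) \left(-3\right) = \left(3 + 4\right) \left(-3\right) = 7 \left(-3\right) = -21$)
$B{\left(E,u \right)} = -21$
$4177 B{\left(1,-3 \right)} = 4177 \left(-21\right) = -87717$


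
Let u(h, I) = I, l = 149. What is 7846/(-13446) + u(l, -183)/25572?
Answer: -33849755/57306852 ≈ -0.59068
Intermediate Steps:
7846/(-13446) + u(l, -183)/25572 = 7846/(-13446) - 183/25572 = 7846*(-1/13446) - 183*1/25572 = -3923/6723 - 61/8524 = -33849755/57306852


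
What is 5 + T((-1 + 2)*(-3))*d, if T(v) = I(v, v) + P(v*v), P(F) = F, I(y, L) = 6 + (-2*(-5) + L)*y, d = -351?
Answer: 2111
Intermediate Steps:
I(y, L) = 6 + y*(10 + L) (I(y, L) = 6 + (10 + L)*y = 6 + y*(10 + L))
T(v) = 6 + 2*v² + 10*v (T(v) = (6 + 10*v + v*v) + v*v = (6 + 10*v + v²) + v² = (6 + v² + 10*v) + v² = 6 + 2*v² + 10*v)
5 + T((-1 + 2)*(-3))*d = 5 + (6 + 2*((-1 + 2)*(-3))² + 10*((-1 + 2)*(-3)))*(-351) = 5 + (6 + 2*(1*(-3))² + 10*(1*(-3)))*(-351) = 5 + (6 + 2*(-3)² + 10*(-3))*(-351) = 5 + (6 + 2*9 - 30)*(-351) = 5 + (6 + 18 - 30)*(-351) = 5 - 6*(-351) = 5 + 2106 = 2111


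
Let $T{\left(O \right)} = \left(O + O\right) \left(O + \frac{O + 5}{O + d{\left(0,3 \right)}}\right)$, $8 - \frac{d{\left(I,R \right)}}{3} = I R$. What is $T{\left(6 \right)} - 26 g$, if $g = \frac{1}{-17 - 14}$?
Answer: $\frac{11972}{155} \approx 77.239$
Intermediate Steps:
$d{\left(I,R \right)} = 24 - 3 I R$
$T{\left(O \right)} = 2 O \left(O + \frac{5 + O}{24 + O}\right)$ ($T{\left(O \right)} = \left(O + O\right) \left(O + \frac{O + 5}{O + \left(24 - 0 \cdot 3\right)}\right) = 2 O \left(O + \frac{5 + O}{O + \left(24 + 0\right)}\right) = 2 O \left(O + \frac{5 + O}{O + 24}\right) = 2 O \left(O + \frac{5 + O}{24 + O}\right)$)
$g = - \frac{1}{31}$ ($g = \frac{1}{-31} = - \frac{1}{31} \approx -0.032258$)
$T{\left(6 \right)} - 26 g = 2 \cdot 6 \frac{1}{24 + 6} \left(5 + 6^{2} + 25 \cdot 6\right) - - \frac{26}{31} = 2 \cdot 6 \cdot \frac{1}{30} \left(5 + 36 + 150\right) + \frac{26}{31} = 2 \cdot 6 \cdot \frac{1}{30} \cdot 191 + \frac{26}{31} = \frac{382}{5} + \frac{26}{31} = \frac{11972}{155}$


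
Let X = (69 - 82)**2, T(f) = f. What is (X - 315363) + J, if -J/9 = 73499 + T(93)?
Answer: -977522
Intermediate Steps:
X = 169 (X = (-13)**2 = 169)
J = -662328 (J = -9*(73499 + 93) = -9*73592 = -662328)
(X - 315363) + J = (169 - 315363) - 662328 = -315194 - 662328 = -977522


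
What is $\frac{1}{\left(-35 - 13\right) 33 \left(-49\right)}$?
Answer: $\frac{1}{77616} \approx 1.2884 \cdot 10^{-5}$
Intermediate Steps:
$\frac{1}{\left(-35 - 13\right) 33 \left(-49\right)} = \frac{1}{\left(-48\right) 33 \left(-49\right)} = \frac{1}{\left(-1584\right) \left(-49\right)} = \frac{1}{77616}$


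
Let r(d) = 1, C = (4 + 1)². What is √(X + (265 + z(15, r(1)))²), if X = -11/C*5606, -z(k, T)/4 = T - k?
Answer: √2514359/5 ≈ 317.13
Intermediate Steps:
C = 25 (C = 5² = 25)
z(k, T) = -4*T + 4*k (z(k, T) = -4*(T - k) = -4*T + 4*k)
X = -61666/25 (X = -11/25*5606 = -61666/25 ≈ -2466.6)
√(X + (265 + z(15, r(1)))²) = √(-61666/25 + (265 + (-4*1 + 4*15))²) = √(-61666/25 + (265 + (-4 + 60))²) = √(-61666/25 + (265 + 56)²) = √(-61666/25 + 321²) = √(-61666/25 + 103041) = √(2514359/25) = √2514359/5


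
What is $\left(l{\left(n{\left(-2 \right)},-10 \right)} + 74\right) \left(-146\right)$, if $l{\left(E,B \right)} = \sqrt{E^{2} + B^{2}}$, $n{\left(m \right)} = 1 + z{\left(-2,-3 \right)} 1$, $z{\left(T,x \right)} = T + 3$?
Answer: $-10804 - 292 \sqrt{26} \approx -12293.0$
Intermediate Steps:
$z{\left(T,x \right)} = 3 + T$
$n{\left(m \right)} = 2$ ($n{\left(m \right)} = 1 + \left(3 - 2\right) 1 = 1 + 1 \cdot 1 = 1 + 1 = 2$)
$l{\left(E,B \right)} = \sqrt{B^{2} + E^{2}}$
$\left(l{\left(n{\left(-2 \right)},-10 \right)} + 74\right) \left(-146\right) = \left(\sqrt{\left(-10\right)^{2} + 2^{2}} + 74\right) \left(-146\right) = \left(\sqrt{100 + 4} + 74\right) \left(-146\right) = \left(\sqrt{104} + 74\right) \left(-146\right) = \left(2 \sqrt{26} + 74\right) \left(-146\right) = \left(74 + 2 \sqrt{26}\right) \left(-146\right) = -10804 - 292 \sqrt{26}$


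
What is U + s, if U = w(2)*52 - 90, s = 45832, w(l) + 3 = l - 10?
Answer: 45170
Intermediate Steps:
w(l) = -13 + l (w(l) = -3 + (l - 10) = -3 + (-10 + l) = -13 + l)
U = -662 (U = (-13 + 2)*52 - 90 = -11*52 - 90 = -572 - 90 = -662)
U + s = -662 + 45832 = 45170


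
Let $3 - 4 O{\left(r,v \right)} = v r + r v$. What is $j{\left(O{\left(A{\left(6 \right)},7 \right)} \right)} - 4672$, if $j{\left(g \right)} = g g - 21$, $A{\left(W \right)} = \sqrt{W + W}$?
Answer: $- \frac{72727}{16} - \frac{21 \sqrt{3}}{2} \approx -4563.6$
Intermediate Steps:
$A{\left(W \right)} = \sqrt{2} \sqrt{W}$ ($A{\left(W \right)} = \sqrt{2 W} = \sqrt{2} \sqrt{W}$)
$O{\left(r,v \right)} = \frac{3}{4} - \frac{r v}{2}$ ($O{\left(r,v \right)} = \frac{3}{4} - \frac{v r + r v}{4} = \frac{3}{4} - \frac{r v + r v}{4} = \frac{3}{4} - \frac{2 r v}{4} = \frac{3}{4} - \frac{r v}{2}$)
$j{\left(g \right)} = -21 + g^{2}$ ($j{\left(g \right)} = g^{2} - 21 = -21 + g^{2}$)
$j{\left(O{\left(A{\left(6 \right)},7 \right)} \right)} - 4672 = \left(-21 + \left(\frac{3}{4} - \frac{1}{2} \sqrt{2} \sqrt{6} \cdot 7\right)^{2}\right) - 4672 = \left(-21 + \left(\frac{3}{4} - \frac{1}{2} \cdot 2 \sqrt{3} \cdot 7\right)^{2}\right) - 4672 = \left(-21 + \left(\frac{3}{4} - 7 \sqrt{3}\right)^{2}\right) - 4672 = -4693 + \left(\frac{3}{4} - 7 \sqrt{3}\right)^{2}$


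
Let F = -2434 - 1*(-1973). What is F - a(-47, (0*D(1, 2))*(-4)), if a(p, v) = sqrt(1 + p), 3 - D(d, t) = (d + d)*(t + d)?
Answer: -461 - I*sqrt(46) ≈ -461.0 - 6.7823*I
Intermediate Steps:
D(d, t) = 3 - 2*d*(d + t) (D(d, t) = 3 - (d + d)*(t + d) = 3 - 2*d*(d + t))
F = -461 (F = -2434 + 1973 = -461)
F - a(-47, (0*D(1, 2))*(-4)) = -461 - sqrt(1 - 47) = -461 - sqrt(-46) = -461 - I*sqrt(46)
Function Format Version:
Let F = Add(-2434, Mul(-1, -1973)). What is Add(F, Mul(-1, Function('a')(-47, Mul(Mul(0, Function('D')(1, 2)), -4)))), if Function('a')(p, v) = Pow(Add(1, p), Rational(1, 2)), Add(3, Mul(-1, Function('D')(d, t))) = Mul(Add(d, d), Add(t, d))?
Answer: Add(-461, Mul(-1, I, Pow(46, Rational(1, 2)))) ≈ Add(-461.00, Mul(-6.7823, I))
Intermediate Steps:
Function('D')(d, t) = Add(3, Mul(-2, d, Add(d, t))) (Function('D')(d, t) = Add(3, Mul(-1, Mul(Add(d, d), Add(t, d)))) = Add(3, Mul(-1, Mul(Mul(2, d), Add(d, t)))) = Add(3, Mul(-1, Mul(2, d, Add(d, t)))) = Add(3, Mul(-2, d, Add(d, t))))
F = -461 (F = Add(-2434, 1973) = -461)
Add(F, Mul(-1, Function('a')(-47, Mul(Mul(0, Function('D')(1, 2)), -4)))) = Add(-461, Mul(-1, Pow(Add(1, -47), Rational(1, 2)))) = Add(-461, Mul(-1, Pow(-46, Rational(1, 2)))) = Add(-461, Mul(-1, Mul(I, Pow(46, Rational(1, 2))))) = Add(-461, Mul(-1, I, Pow(46, Rational(1, 2))))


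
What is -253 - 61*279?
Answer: -17272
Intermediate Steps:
-253 - 61*279 = -253 - 17019 = -17272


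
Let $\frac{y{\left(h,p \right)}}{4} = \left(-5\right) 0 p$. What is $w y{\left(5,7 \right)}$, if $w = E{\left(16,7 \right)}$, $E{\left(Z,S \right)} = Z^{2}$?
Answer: $0$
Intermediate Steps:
$w = 256$ ($w = 16^{2} = 256$)
$y{\left(h,p \right)} = 0$ ($y{\left(h,p \right)} = 4 \left(-5\right) 0 p = 4 \cdot 0 p = 4 \cdot 0 = 0$)
$w y{\left(5,7 \right)} = 256 \cdot 0 = 0$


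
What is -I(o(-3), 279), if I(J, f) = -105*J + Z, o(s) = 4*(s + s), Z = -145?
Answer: -2375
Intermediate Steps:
o(s) = 8*s (o(s) = 4*(2*s) = 8*s)
I(J, f) = -145 - 105*J (I(J, f) = -105*J - 145 = -145 - 105*J)
-I(o(-3), 279) = -(-145 - 840*(-3)) = -(-145 - 105*(-24)) = -(-145 + 2520) = -1*2375 = -2375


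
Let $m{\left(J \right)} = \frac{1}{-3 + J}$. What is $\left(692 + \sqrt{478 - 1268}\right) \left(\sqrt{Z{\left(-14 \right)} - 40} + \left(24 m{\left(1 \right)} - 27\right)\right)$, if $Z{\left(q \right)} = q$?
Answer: $3 \left(-13 + i \sqrt{6}\right) \left(692 + i \sqrt{790}\right) \approx -27195.0 + 3989.0 i$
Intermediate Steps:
$\left(692 + \sqrt{478 - 1268}\right) \left(\sqrt{Z{\left(-14 \right)} - 40} + \left(24 m{\left(1 \right)} - 27\right)\right) = \left(692 + \sqrt{478 - 1268}\right) \left(\sqrt{-14 - 40} - \left(27 - \frac{24}{-3 + 1}\right)\right) = \left(692 + \sqrt{-790}\right) \left(\sqrt{-54} - \left(27 - \frac{24}{-2}\right)\right) = \left(692 + i \sqrt{790}\right) \left(3 i \sqrt{6} + \left(24 \left(- \frac{1}{2}\right) - 27\right)\right) = \left(692 + i \sqrt{790}\right) \left(3 i \sqrt{6} - 39\right) = \left(692 + i \sqrt{790}\right) \left(-39 + 3 i \sqrt{6}\right) = \left(-39 + 3 i \sqrt{6}\right) \left(692 + i \sqrt{790}\right)$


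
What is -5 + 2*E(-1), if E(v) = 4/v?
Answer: -13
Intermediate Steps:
-5 + 2*E(-1) = -5 + 2*(4/(-1)) = -5 + 2*(4*(-1)) = -5 + 2*(-4) = -5 - 8 = -13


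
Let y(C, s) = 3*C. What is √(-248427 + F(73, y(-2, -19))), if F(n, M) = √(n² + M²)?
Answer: √(-248427 + √5365) ≈ 498.35*I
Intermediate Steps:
F(n, M) = √(M² + n²)
√(-248427 + F(73, y(-2, -19))) = √(-248427 + √((3*(-2))² + 73²)) = √(-248427 + √((-6)² + 5329)) = √(-248427 + √(36 + 5329)) = √(-248427 + √5365)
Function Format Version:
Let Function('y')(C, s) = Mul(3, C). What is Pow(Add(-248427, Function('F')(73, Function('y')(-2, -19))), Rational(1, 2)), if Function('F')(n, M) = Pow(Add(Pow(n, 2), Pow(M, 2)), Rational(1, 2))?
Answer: Pow(Add(-248427, Pow(5365, Rational(1, 2))), Rational(1, 2)) ≈ Mul(498.35, I)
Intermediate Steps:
Function('F')(n, M) = Pow(Add(Pow(M, 2), Pow(n, 2)), Rational(1, 2))
Pow(Add(-248427, Function('F')(73, Function('y')(-2, -19))), Rational(1, 2)) = Pow(Add(-248427, Pow(Add(Pow(Mul(3, -2), 2), Pow(73, 2)), Rational(1, 2))), Rational(1, 2)) = Pow(Add(-248427, Pow(Add(Pow(-6, 2), 5329), Rational(1, 2))), Rational(1, 2)) = Pow(Add(-248427, Pow(Add(36, 5329), Rational(1, 2))), Rational(1, 2)) = Pow(Add(-248427, Pow(5365, Rational(1, 2))), Rational(1, 2))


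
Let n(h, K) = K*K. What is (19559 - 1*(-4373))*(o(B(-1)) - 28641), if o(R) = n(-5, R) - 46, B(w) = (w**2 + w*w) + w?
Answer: -686513352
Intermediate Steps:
n(h, K) = K**2
B(w) = w + 2*w**2 (B(w) = (w**2 + w**2) + w = 2*w**2 + w = w + 2*w**2)
o(R) = -46 + R**2 (o(R) = R**2 - 46 = -46 + R**2)
(19559 - 1*(-4373))*(o(B(-1)) - 28641) = (19559 - 1*(-4373))*((-46 + (-(1 + 2*(-1)))**2) - 28641) = (19559 + 4373)*((-46 + (-(1 - 2))**2) - 28641) = 23932*((-46 + (-1*(-1))**2) - 28641) = 23932*((-46 + 1**2) - 28641) = 23932*((-46 + 1) - 28641) = 23932*(-45 - 28641) = 23932*(-28686) = -686513352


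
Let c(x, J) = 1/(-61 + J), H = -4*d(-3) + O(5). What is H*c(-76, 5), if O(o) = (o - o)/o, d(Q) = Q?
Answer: -3/14 ≈ -0.21429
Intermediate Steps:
O(o) = 0 (O(o) = 0/o = 0)
H = 12 (H = -4*(-3) + 0 = 12 + 0 = 12)
H*c(-76, 5) = 12/(-61 + 5) = 12/(-56) = 12*(-1/56) = -3/14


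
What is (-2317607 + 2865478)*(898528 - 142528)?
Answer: 414190476000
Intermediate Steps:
(-2317607 + 2865478)*(898528 - 142528) = 547871*756000 = 414190476000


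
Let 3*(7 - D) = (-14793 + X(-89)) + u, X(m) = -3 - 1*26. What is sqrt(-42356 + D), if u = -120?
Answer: I*sqrt(336315)/3 ≈ 193.31*I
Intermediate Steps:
X(m) = -29 (X(m) = -3 - 26 = -29)
D = 14963/3 (D = 7 - ((-14793 - 29) - 120)/3 = 7 - (-14822 - 120)/3 = 7 - 1/3*(-14942) = 7 + 14942/3 = 14963/3 ≈ 4987.7)
sqrt(-42356 + D) = sqrt(-42356 + 14963/3) = sqrt(-112105/3) = I*sqrt(336315)/3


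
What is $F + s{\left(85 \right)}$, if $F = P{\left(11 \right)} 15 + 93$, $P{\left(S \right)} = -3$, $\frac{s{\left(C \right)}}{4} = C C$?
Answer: $28948$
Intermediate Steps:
$s{\left(C \right)} = 4 C^{2}$ ($s{\left(C \right)} = 4 C C = 4 C^{2}$)
$F = 48$ ($F = \left(-3\right) 15 + 93 = -45 + 93 = 48$)
$F + s{\left(85 \right)} = 48 + 4 \cdot 85^{2} = 48 + 4 \cdot 7225 = 48 + 28900 = 28948$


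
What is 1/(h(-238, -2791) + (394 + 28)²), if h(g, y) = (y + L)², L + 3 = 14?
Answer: 1/7906484 ≈ 1.2648e-7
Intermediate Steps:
L = 11 (L = -3 + 14 = 11)
h(g, y) = (11 + y)² (h(g, y) = (y + 11)² = (11 + y)²)
1/(h(-238, -2791) + (394 + 28)²) = 1/((11 - 2791)² + (394 + 28)²) = 1/((-2780)² + 422²) = 1/(7728400 + 178084) = 1/7906484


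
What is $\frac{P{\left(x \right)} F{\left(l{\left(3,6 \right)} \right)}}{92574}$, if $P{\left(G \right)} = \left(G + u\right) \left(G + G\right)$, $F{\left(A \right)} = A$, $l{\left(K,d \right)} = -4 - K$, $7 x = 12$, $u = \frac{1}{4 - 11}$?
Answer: $- \frac{44}{108003} \approx -0.0004074$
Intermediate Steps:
$u = - \frac{1}{7}$ ($u = \frac{1}{-7} = - \frac{1}{7} \approx -0.14286$)
$x = \frac{12}{7}$ ($x = \frac{1}{7} \cdot 12 = \frac{12}{7} \approx 1.7143$)
$P{\left(G \right)} = 2 G \left(- \frac{1}{7} + G\right)$ ($P{\left(G \right)} = \left(G - \frac{1}{7}\right) \left(G + G\right) = \left(- \frac{1}{7} + G\right) 2 G = 2 G \left(- \frac{1}{7} + G\right)$)
$\frac{P{\left(x \right)} F{\left(l{\left(3,6 \right)} \right)}}{92574} = \frac{\frac{2}{7} \cdot \frac{12}{7} \left(-1 + 7 \cdot \frac{12}{7}\right) \left(-4 - 3\right)}{92574} = \frac{2}{7} \cdot \frac{12}{7} \left(-1 + 12\right) \left(-4 - 3\right) \frac{1}{92574} = \frac{2}{7} \cdot \frac{12}{7} \cdot 11 \left(-7\right) \frac{1}{92574} = \frac{264}{49} \left(-7\right) \frac{1}{92574} = \left(- \frac{264}{7}\right) \frac{1}{92574} = - \frac{44}{108003}$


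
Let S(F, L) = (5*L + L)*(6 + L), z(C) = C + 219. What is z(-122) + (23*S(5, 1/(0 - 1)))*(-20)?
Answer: 13897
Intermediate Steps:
z(C) = 219 + C
S(F, L) = 6*L*(6 + L) (S(F, L) = (6*L)*(6 + L) = 6*L*(6 + L))
z(-122) + (23*S(5, 1/(0 - 1)))*(-20) = (219 - 122) + (23*(6*(6 + 1/(0 - 1))/(0 - 1)))*(-20) = 97 + (23*(6*(6 + 1/(-1))/(-1)))*(-20) = 97 + (23*(6*(-1)*(6 - 1)))*(-20) = 97 + (23*(6*(-1)*5))*(-20) = 97 + (23*(-30))*(-20) = 97 - 690*(-20) = 97 + 13800 = 13897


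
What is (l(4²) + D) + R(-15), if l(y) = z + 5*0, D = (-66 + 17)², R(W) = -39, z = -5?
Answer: 2357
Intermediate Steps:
D = 2401 (D = (-49)² = 2401)
l(y) = -5 (l(y) = -5 + 5*0 = -5 + 0 = -5)
(l(4²) + D) + R(-15) = (-5 + 2401) - 39 = 2396 - 39 = 2357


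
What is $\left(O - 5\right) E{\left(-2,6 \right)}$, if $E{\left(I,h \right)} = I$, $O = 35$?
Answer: $-60$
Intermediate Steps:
$\left(O - 5\right) E{\left(-2,6 \right)} = \left(35 - 5\right) \left(-2\right) = 30 \left(-2\right) = -60$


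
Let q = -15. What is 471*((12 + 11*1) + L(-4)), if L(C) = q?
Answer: 3768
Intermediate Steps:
L(C) = -15
471*((12 + 11*1) + L(-4)) = 471*((12 + 11*1) - 15) = 471*((12 + 11) - 15) = 471*(23 - 15) = 471*8 = 3768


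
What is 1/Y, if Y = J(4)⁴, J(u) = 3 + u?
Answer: 1/2401 ≈ 0.00041649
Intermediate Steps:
Y = 2401 (Y = (3 + 4)⁴ = 7⁴ = 2401)
1/Y = 1/2401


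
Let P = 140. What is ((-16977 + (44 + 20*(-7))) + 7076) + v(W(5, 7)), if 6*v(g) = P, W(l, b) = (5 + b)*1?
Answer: -29921/3 ≈ -9973.7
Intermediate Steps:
W(l, b) = 5 + b
v(g) = 70/3 (v(g) = (⅙)*140 = 70/3)
((-16977 + (44 + 20*(-7))) + 7076) + v(W(5, 7)) = ((-16977 + (44 + 20*(-7))) + 7076) + 70/3 = ((-16977 + (44 - 140)) + 7076) + 70/3 = ((-16977 - 96) + 7076) + 70/3 = (-17073 + 7076) + 70/3 = -9997 + 70/3 = -29921/3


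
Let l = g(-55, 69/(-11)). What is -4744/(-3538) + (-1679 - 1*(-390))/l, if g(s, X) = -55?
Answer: 2410701/97295 ≈ 24.777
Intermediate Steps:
l = -55
-4744/(-3538) + (-1679 - 1*(-390))/l = -4744/(-3538) + (-1679 - 1*(-390))/(-55) = -4744*(-1/3538) + (-1679 + 390)*(-1/55) = 2372/1769 - 1289*(-1/55) = 2372/1769 + 1289/55 = 2410701/97295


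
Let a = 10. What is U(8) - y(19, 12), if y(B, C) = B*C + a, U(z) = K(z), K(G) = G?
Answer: -230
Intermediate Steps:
U(z) = z
y(B, C) = 10 + B*C (y(B, C) = B*C + 10 = 10 + B*C)
U(8) - y(19, 12) = 8 - (10 + 19*12) = 8 - (10 + 228) = 8 - 1*238 = 8 - 238 = -230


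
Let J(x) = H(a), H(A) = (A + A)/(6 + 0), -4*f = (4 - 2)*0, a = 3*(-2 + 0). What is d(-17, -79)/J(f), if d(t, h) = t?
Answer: 17/2 ≈ 8.5000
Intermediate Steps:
a = -6 (a = 3*(-2) = -6)
f = 0 (f = -(4 - 2)*0/4 = -0/2 = -¼*0 = 0)
H(A) = A/3 (H(A) = (2*A)/6 = (2*A)*(⅙) = A/3)
J(x) = -2 (J(x) = (⅓)*(-6) = -2)
d(-17, -79)/J(f) = -17/(-2) = -17*(-½) = 17/2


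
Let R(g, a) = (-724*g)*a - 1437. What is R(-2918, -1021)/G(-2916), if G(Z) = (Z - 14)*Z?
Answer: -2156998709/8543880 ≈ -252.46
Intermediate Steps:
G(Z) = Z*(-14 + Z) (G(Z) = (-14 + Z)*Z = Z*(-14 + Z))
R(g, a) = -1437 - 724*a*g (R(g, a) = -724*a*g - 1437 = -1437 - 724*a*g)
R(-2918, -1021)/G(-2916) = (-1437 - 724*(-1021)*(-2918))/((-2916*(-14 - 2916))) = (-1437 - 2156997272)/((-2916*(-2930))) = -2156998709/8543880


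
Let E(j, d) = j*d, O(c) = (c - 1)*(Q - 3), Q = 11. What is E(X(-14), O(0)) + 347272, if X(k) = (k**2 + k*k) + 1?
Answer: 344128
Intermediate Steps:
X(k) = 1 + 2*k**2 (X(k) = (k**2 + k**2) + 1 = 2*k**2 + 1 = 1 + 2*k**2)
O(c) = -8 + 8*c (O(c) = (c - 1)*(11 - 3) = (-1 + c)*8 = -8 + 8*c)
E(j, d) = d*j
E(X(-14), O(0)) + 347272 = (-8 + 8*0)*(1 + 2*(-14)**2) + 347272 = (-8 + 0)*(1 + 2*196) + 347272 = -8*(1 + 392) + 347272 = -8*393 + 347272 = -3144 + 347272 = 344128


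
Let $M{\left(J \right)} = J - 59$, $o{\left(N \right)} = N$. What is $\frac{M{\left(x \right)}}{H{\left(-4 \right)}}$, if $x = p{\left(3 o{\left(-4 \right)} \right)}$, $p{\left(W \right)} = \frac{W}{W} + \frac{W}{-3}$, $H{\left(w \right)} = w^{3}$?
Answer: $\frac{27}{32} \approx 0.84375$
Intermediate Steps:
$p{\left(W \right)} = 1 - \frac{W}{3}$ ($p{\left(W \right)} = 1 + W \left(- \frac{1}{3}\right) = 1 - \frac{W}{3}$)
$x = 5$ ($x = 1 - \frac{3 \left(-4\right)}{3} = 1 - -4 = 1 + 4 = 5$)
$M{\left(J \right)} = -59 + J$
$\frac{M{\left(x \right)}}{H{\left(-4 \right)}} = \frac{-59 + 5}{\left(-4\right)^{3}} = - \frac{54}{-64} = \left(-54\right) \left(- \frac{1}{64}\right) = \frac{27}{32}$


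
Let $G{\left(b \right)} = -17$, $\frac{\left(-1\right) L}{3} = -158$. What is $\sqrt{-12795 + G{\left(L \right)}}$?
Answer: $2 i \sqrt{3203} \approx 113.19 i$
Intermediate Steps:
$L = 474$ ($L = \left(-3\right) \left(-158\right) = 474$)
$\sqrt{-12795 + G{\left(L \right)}} = \sqrt{-12795 - 17} = \sqrt{-12812} = 2 i \sqrt{3203}$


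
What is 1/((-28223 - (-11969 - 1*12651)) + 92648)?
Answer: 1/89045 ≈ 1.1230e-5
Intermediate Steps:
1/((-28223 - (-11969 - 1*12651)) + 92648) = 1/((-28223 - (-11969 - 12651)) + 92648) = 1/((-28223 - 1*(-24620)) + 92648) = 1/((-28223 + 24620) + 92648) = 1/(-3603 + 92648) = 1/89045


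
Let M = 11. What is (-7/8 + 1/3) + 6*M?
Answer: 1571/24 ≈ 65.458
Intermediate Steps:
(-7/8 + 1/3) + 6*M = (-7/8 + 1/3) + 6*11 = (-7*⅛ + 1*(⅓)) + 66 = (-7/8 + ⅓) + 66 = -13/24 + 66 = 1571/24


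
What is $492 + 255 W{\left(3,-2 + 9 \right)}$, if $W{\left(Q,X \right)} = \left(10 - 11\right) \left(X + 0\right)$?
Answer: $-1293$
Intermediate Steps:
$W{\left(Q,X \right)} = - X$
$492 + 255 W{\left(3,-2 + 9 \right)} = 492 + 255 \left(- (-2 + 9)\right) = 492 + 255 \left(\left(-1\right) 7\right) = 492 + 255 \left(-7\right) = 492 - 1785 = -1293$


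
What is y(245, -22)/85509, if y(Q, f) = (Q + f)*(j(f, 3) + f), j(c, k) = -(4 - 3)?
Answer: -5129/85509 ≈ -0.059982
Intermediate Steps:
j(c, k) = -1 (j(c, k) = -1*1 = -1)
y(Q, f) = (-1 + f)*(Q + f) (y(Q, f) = (Q + f)*(-1 + f) = (-1 + f)*(Q + f))
y(245, -22)/85509 = ((-22)² - 1*245 - 1*(-22) + 245*(-22))/85509 = (484 - 245 + 22 - 5390)*(1/85509) = -5129*1/85509 = -5129/85509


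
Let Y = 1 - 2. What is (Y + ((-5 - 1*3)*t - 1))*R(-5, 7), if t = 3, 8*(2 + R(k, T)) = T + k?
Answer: 91/2 ≈ 45.500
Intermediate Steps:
R(k, T) = -2 + T/8 + k/8 (R(k, T) = -2 + (T + k)/8 = -2 + (T/8 + k/8) = -2 + T/8 + k/8)
Y = -1
(Y + ((-5 - 1*3)*t - 1))*R(-5, 7) = (-1 + ((-5 - 1*3)*3 - 1))*(-2 + (⅛)*7 + (⅛)*(-5)) = (-1 + ((-5 - 3)*3 - 1))*(-2 + 7/8 - 5/8) = (-1 + (-8*3 - 1))*(-7/4) = (-1 + (-24 - 1))*(-7/4) = (-1 - 25)*(-7/4) = -26*(-7/4) = 91/2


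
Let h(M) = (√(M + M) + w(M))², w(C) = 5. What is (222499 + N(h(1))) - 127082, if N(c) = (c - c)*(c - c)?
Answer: 95417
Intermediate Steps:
h(M) = (5 + √2*√M)² (h(M) = (√(M + M) + 5)² = (√(2*M) + 5)² = (√2*√M + 5)² = (5 + √2*√M)²)
N(c) = 0 (N(c) = 0*0 = 0)
(222499 + N(h(1))) - 127082 = (222499 + 0) - 127082 = 222499 - 127082 = 95417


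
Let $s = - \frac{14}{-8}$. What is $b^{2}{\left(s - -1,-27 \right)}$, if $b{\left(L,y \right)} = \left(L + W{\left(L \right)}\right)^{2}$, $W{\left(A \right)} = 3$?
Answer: $\frac{279841}{256} \approx 1093.1$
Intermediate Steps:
$s = \frac{7}{4}$ ($s = \left(-14\right) \left(- \frac{1}{8}\right) = \frac{7}{4} \approx 1.75$)
$b{\left(L,y \right)} = \left(3 + L\right)^{2}$ ($b{\left(L,y \right)} = \left(L + 3\right)^{2} = \left(3 + L\right)^{2}$)
$b^{2}{\left(s - -1,-27 \right)} = \left(\left(3 + \left(\frac{7}{4} - -1\right)\right)^{2}\right)^{2} = \left(\left(3 + \left(\frac{7}{4} + 1\right)\right)^{2}\right)^{2} = \left(\left(3 + \frac{11}{4}\right)^{2}\right)^{2} = \left(\left(\frac{23}{4}\right)^{2}\right)^{2} = \left(\frac{529}{16}\right)^{2} = \frac{279841}{256}$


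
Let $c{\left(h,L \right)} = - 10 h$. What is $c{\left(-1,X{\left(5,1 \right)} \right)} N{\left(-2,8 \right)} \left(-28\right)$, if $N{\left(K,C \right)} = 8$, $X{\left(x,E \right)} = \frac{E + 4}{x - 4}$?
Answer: $-2240$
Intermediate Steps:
$X{\left(x,E \right)} = \frac{4 + E}{-4 + x}$
$c{\left(-1,X{\left(5,1 \right)} \right)} N{\left(-2,8 \right)} \left(-28\right) = \left(-10\right) \left(-1\right) 8 \left(-28\right) = 10 \cdot 8 \left(-28\right) = 80 \left(-28\right) = -2240$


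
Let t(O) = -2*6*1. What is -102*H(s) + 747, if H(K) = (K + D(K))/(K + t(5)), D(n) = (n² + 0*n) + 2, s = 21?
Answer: -13535/3 ≈ -4511.7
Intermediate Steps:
D(n) = 2 + n² (D(n) = (n² + 0) + 2 = n² + 2 = 2 + n²)
t(O) = -12 (t(O) = -12*1 = -12)
H(K) = (2 + K + K²)/(-12 + K) (H(K) = (K + (2 + K²))/(K - 12) = (2 + K + K²)/(-12 + K))
-102*H(s) + 747 = -102*(2 + 21 + 21²)/(-12 + 21) + 747 = -102*(2 + 21 + 441)/9 + 747 = -34*464/3 + 747 = -102*464/9 + 747 = -15776/3 + 747 = -13535/3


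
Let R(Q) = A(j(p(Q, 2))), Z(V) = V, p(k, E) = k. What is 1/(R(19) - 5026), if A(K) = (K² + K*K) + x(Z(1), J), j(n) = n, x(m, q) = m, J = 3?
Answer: -1/4303 ≈ -0.00023240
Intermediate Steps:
A(K) = 1 + 2*K² (A(K) = (K² + K*K) + 1 = (K² + K²) + 1 = 2*K² + 1 = 1 + 2*K²)
R(Q) = 1 + 2*Q²
1/(R(19) - 5026) = 1/((1 + 2*19²) - 5026) = 1/((1 + 2*361) - 5026) = 1/((1 + 722) - 5026) = 1/(723 - 5026) = 1/(-4303) = -1/4303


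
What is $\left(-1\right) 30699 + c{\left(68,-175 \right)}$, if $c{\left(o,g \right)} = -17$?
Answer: $-30716$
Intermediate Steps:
$\left(-1\right) 30699 + c{\left(68,-175 \right)} = \left(-1\right) 30699 - 17 = -30699 - 17 = -30716$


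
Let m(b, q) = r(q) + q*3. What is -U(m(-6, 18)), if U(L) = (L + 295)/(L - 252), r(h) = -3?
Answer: 346/201 ≈ 1.7214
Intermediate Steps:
m(b, q) = -3 + 3*q (m(b, q) = -3 + q*3 = -3 + 3*q)
U(L) = (295 + L)/(-252 + L)
-U(m(-6, 18)) = -(295 + (-3 + 3*18))/(-252 + (-3 + 3*18)) = -(295 + (-3 + 54))/(-252 + (-3 + 54)) = -(295 + 51)/(-252 + 51) = -346/(-201) = -(-1)*346/201 = -1*(-346/201) = 346/201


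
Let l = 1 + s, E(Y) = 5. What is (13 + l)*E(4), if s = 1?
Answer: 75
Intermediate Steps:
l = 2 (l = 1 + 1 = 2)
(13 + l)*E(4) = (13 + 2)*5 = 15*5 = 75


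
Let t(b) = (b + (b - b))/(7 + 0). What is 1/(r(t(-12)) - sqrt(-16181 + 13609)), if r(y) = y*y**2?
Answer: -148176/76394803 + 117649*I*sqrt(643)/152789606 ≈ -0.0019396 + 0.019525*I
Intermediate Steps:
t(b) = b/7 (t(b) = (b + 0)/7 = b*(1/7) = b/7)
r(y) = y**3
1/(r(t(-12)) - sqrt(-16181 + 13609)) = 1/(((1/7)*(-12))**3 - sqrt(-16181 + 13609)) = 1/((-12/7)**3 - sqrt(-2572)) = 1/(-1728/343 - 2*I*sqrt(643))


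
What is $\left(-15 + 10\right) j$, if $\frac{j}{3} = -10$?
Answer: $150$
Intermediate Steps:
$j = -30$ ($j = 3 \left(-10\right) = -30$)
$\left(-15 + 10\right) j = \left(-15 + 10\right) \left(-30\right) = \left(-5\right) \left(-30\right) = 150$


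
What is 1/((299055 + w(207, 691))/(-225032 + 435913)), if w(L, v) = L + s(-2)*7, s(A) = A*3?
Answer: 210881/299220 ≈ 0.70477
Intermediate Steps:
s(A) = 3*A
w(L, v) = -42 + L (w(L, v) = L + (3*(-2))*7 = L - 6*7 = L - 42 = -42 + L)
1/((299055 + w(207, 691))/(-225032 + 435913)) = 1/((299055 + (-42 + 207))/(-225032 + 435913)) = 1/((299055 + 165)/210881) = 1/(299220*(1/210881)) = 1/(299220/210881) = 210881/299220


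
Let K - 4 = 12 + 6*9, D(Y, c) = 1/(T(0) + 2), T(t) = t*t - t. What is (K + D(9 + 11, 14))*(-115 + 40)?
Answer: -10575/2 ≈ -5287.5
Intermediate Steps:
T(t) = t² - t
D(Y, c) = ½ (D(Y, c) = 1/(0*(-1 + 0) + 2) = 1/(0*(-1) + 2) = 1/(0 + 2) = 1/2 = ½)
K = 70 (K = 4 + (12 + 6*9) = 4 + (12 + 54) = 4 + 66 = 70)
(K + D(9 + 11, 14))*(-115 + 40) = (70 + ½)*(-115 + 40) = (141/2)*(-75) = -10575/2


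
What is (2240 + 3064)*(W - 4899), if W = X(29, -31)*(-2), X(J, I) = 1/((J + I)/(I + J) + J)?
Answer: -129923248/5 ≈ -2.5985e+7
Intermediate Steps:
X(J, I) = 1/(1 + J) (X(J, I) = 1/((I + J)/(I + J) + J) = 1/(1 + J))
W = -1/15 (W = -2/(1 + 29) = -2/30 = (1/30)*(-2) = -1/15 ≈ -0.066667)
(2240 + 3064)*(W - 4899) = (2240 + 3064)*(-1/15 - 4899) = 5304*(-73486/15) = -129923248/5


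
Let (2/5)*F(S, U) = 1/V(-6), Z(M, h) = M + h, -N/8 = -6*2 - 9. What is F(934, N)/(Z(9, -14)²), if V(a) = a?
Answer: -1/60 ≈ -0.016667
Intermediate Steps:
N = 168 (N = -8*(-6*2 - 9) = -8*(-12 - 9) = -8*(-21) = 168)
F(S, U) = -5/12 (F(S, U) = (5/2)/(-6) = (5/2)*(-⅙) = -5/12)
F(934, N)/(Z(9, -14)²) = -5/(12*(9 - 14)²) = -5/(12*((-5)²)) = -5/12/25 = -5/12*1/25 = -1/60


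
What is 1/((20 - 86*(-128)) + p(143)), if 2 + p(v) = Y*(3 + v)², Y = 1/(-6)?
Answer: 3/22420 ≈ 0.00013381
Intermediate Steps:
Y = -⅙ ≈ -0.16667
p(v) = -2 - (3 + v)²/6
1/((20 - 86*(-128)) + p(143)) = 1/((20 - 86*(-128)) + (-2 - (3 + 143)²/6)) = 1/((20 + 11008) + (-2 - ⅙*146²)) = 1/(11028 + (-2 - ⅙*21316)) = 1/(11028 + (-2 - 10658/3)) = 1/(11028 - 10664/3) = 1/(22420/3) = 3/22420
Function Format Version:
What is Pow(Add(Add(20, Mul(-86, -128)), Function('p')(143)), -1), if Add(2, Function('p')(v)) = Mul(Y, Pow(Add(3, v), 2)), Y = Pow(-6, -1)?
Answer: Rational(3, 22420) ≈ 0.00013381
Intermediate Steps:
Y = Rational(-1, 6) ≈ -0.16667
Function('p')(v) = Add(-2, Mul(Rational(-1, 6), Pow(Add(3, v), 2)))
Pow(Add(Add(20, Mul(-86, -128)), Function('p')(143)), -1) = Pow(Add(Add(20, Mul(-86, -128)), Add(-2, Mul(Rational(-1, 6), Pow(Add(3, 143), 2)))), -1) = Pow(Add(Add(20, 11008), Add(-2, Mul(Rational(-1, 6), Pow(146, 2)))), -1) = Pow(Add(11028, Add(-2, Mul(Rational(-1, 6), 21316))), -1) = Pow(Add(11028, Add(-2, Rational(-10658, 3))), -1) = Pow(Add(11028, Rational(-10664, 3)), -1) = Pow(Rational(22420, 3), -1) = Rational(3, 22420)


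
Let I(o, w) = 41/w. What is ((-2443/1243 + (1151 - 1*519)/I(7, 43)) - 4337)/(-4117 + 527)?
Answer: 93673463/91478585 ≈ 1.0240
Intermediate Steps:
((-2443/1243 + (1151 - 1*519)/I(7, 43)) - 4337)/(-4117 + 527) = ((-2443/1243 + (1151 - 1*519)/((41/43))) - 4337)/(-4117 + 527) = ((-2443*1/1243 + (1151 - 519)/((41*(1/43)))) - 4337)/(-3590) = ((-2443/1243 + 632/(41/43)) - 4337)*(-1/3590) = ((-2443/1243 + 632*(43/41)) - 4337)*(-1/3590) = ((-2443/1243 + 27176/41) - 4337)*(-1/3590) = (33679605/50963 - 4337)*(-1/3590) = -187346926/50963*(-1/3590) = 93673463/91478585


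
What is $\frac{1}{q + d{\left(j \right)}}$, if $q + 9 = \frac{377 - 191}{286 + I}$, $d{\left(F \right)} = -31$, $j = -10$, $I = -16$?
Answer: $- \frac{45}{1769} \approx -0.025438$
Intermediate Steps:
$q = - \frac{374}{45}$ ($q = -9 + \frac{377 - 191}{286 - 16} = -9 + \frac{186}{270} = -9 + 186 \cdot \frac{1}{270} = -9 + \frac{31}{45} = - \frac{374}{45} \approx -8.3111$)
$\frac{1}{q + d{\left(j \right)}} = \frac{1}{- \frac{374}{45} - 31} = \frac{1}{- \frac{1769}{45}} = - \frac{45}{1769}$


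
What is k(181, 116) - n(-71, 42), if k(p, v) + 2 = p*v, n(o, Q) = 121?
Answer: 20873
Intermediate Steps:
k(p, v) = -2 + p*v
k(181, 116) - n(-71, 42) = (-2 + 181*116) - 1*121 = (-2 + 20996) - 121 = 20994 - 121 = 20873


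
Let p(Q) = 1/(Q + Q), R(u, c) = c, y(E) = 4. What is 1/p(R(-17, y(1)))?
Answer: 8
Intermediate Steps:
p(Q) = 1/(2*Q)
1/p(R(-17, y(1))) = 1/((½)/4) = 1/((½)*(¼)) = 1/(⅛) = 8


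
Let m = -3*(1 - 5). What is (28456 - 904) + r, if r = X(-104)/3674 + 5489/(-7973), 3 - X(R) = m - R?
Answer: 807054213169/29292802 ≈ 27551.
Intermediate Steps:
m = 12 (m = -3*(-4) = 12)
X(R) = -9 + R (X(R) = 3 - (12 - R) = 3 + (-12 + R) = -9 + R)
r = -21067535/29292802 (r = (-9 - 104)/3674 + 5489/(-7973) = -113*1/3674 + 5489*(-1/7973) = -113/3674 - 5489/7973 = -21067535/29292802 ≈ -0.71920)
(28456 - 904) + r = (28456 - 904) - 21067535/29292802 = 27552 - 21067535/29292802 = 807054213169/29292802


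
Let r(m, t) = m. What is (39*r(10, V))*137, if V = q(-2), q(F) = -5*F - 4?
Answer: 53430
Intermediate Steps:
q(F) = -4 - 5*F
V = 6 (V = -4 - 5*(-2) = -4 + 10 = 6)
(39*r(10, V))*137 = (39*10)*137 = 390*137 = 53430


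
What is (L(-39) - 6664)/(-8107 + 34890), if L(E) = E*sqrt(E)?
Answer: -6664/26783 - 39*I*sqrt(39)/26783 ≈ -0.24881 - 0.0090936*I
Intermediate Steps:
L(E) = E**(3/2)
(L(-39) - 6664)/(-8107 + 34890) = ((-39)**(3/2) - 6664)/(-8107 + 34890) = (-39*I*sqrt(39) - 6664)/26783 = (-6664 - 39*I*sqrt(39))*(1/26783) = -6664/26783 - 39*I*sqrt(39)/26783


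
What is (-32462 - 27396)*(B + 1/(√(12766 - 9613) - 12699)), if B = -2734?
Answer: 4398453746770433/26876908 + 29929*√3153/80630724 ≈ 1.6365e+8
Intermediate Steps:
(-32462 - 27396)*(B + 1/(√(12766 - 9613) - 12699)) = (-32462 - 27396)*(-2734 + 1/(√(12766 - 9613) - 12699)) = -59858*(-2734 + 1/(√3153 - 12699)) = -59858*(-2734 + 1/(-12699 + √3153)) = 163651772 - 59858/(-12699 + √3153)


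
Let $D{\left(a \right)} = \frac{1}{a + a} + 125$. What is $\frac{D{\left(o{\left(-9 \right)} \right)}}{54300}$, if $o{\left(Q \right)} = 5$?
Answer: $\frac{417}{181000} \approx 0.0023039$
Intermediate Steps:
$D{\left(a \right)} = 125 + \frac{1}{2 a}$ ($D{\left(a \right)} = \frac{1}{2 a} + 125 = 125 + \frac{1}{2 a}$)
$\frac{D{\left(o{\left(-9 \right)} \right)}}{54300} = \frac{125 + \frac{1}{2 \cdot 5}}{54300} = \left(125 + \frac{1}{2} \cdot \frac{1}{5}\right) \frac{1}{54300} = \left(125 + \frac{1}{10}\right) \frac{1}{54300} = \frac{1251}{10} \cdot \frac{1}{54300} = \frac{417}{181000}$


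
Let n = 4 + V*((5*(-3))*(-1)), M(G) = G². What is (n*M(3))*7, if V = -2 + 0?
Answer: -1638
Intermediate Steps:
V = -2
n = -26 (n = 4 - 2*5*(-3)*(-1) = 4 - (-30)*(-1) = 4 - 2*15 = 4 - 30 = -26)
(n*M(3))*7 = -26*3²*7 = -26*9*7 = -234*7 = -1638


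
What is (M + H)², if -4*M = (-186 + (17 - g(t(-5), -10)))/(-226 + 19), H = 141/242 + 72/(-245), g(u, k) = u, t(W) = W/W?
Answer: 262257676321/37656816345225 ≈ 0.0069644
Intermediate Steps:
t(W) = 1
H = 17121/59290 (H = 141*(1/242) + 72*(-1/245) = 141/242 - 72/245 = 17121/59290 ≈ 0.28877)
M = -85/414 (M = -(-186 + (17 - 1*1))/(4*(-226 + 19)) = -(-186 + (17 - 1))/(4*(-207)) = -(-186 + 16)*(-1)/(4*207) = -(-85)*(-1)/(2*207) = -¼*170/207 = -85/414 ≈ -0.20531)
(M + H)² = (-85/414 + 17121/59290)² = (512111/6136515)² = 262257676321/37656816345225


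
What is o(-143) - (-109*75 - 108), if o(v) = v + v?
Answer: 7997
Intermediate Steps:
o(v) = 2*v
o(-143) - (-109*75 - 108) = 2*(-143) - (-109*75 - 108) = -286 - (-8175 - 108) = -286 - 1*(-8283) = -286 + 8283 = 7997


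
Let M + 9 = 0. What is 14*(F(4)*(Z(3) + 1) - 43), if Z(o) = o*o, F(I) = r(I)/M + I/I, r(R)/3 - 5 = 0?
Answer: -2086/3 ≈ -695.33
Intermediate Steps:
M = -9 (M = -9 + 0 = -9)
r(R) = 15 (r(R) = 15 + 3*0 = 15 + 0 = 15)
F(I) = -⅔ (F(I) = 15/(-9) + I/I = 15*(-⅑) + 1 = -5/3 + 1 = -⅔)
Z(o) = o²
14*(F(4)*(Z(3) + 1) - 43) = 14*(-2*(3² + 1)/3 - 43) = 14*(-2*(9 + 1)/3 - 43) = 14*(-⅔*10 - 43) = 14*(-20/3 - 43) = 14*(-149/3) = -2086/3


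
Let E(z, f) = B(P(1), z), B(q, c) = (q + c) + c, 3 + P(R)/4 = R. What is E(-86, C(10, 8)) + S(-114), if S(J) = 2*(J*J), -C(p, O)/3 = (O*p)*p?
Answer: 25812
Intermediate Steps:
P(R) = -12 + 4*R
C(p, O) = -3*O*p² (C(p, O) = -3*O*p*p = -3*O*p²)
B(q, c) = q + 2*c (B(q, c) = (c + q) + c = q + 2*c)
E(z, f) = -8 + 2*z (E(z, f) = (-12 + 4*1) + 2*z = (-12 + 4) + 2*z = -8 + 2*z)
S(J) = 2*J²
E(-86, C(10, 8)) + S(-114) = (-8 + 2*(-86)) + 2*(-114)² = (-8 - 172) + 2*12996 = -180 + 25992 = 25812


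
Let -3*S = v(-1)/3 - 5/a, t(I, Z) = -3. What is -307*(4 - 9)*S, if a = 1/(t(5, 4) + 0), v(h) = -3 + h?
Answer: -62935/9 ≈ -6992.8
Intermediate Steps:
a = -1/3 (a = 1/(-3 + 0) = 1/(-3) = -1/3 ≈ -0.33333)
S = -41/9 (S = -((-3 - 1)/3 - 5/(-1/3))/3 = -(-4*1/3 - 5*(-3))/3 = -(-4/3 + 15)/3 = -1/3*41/3 = -41/9 ≈ -4.5556)
-307*(4 - 9)*S = -307*(4 - 9)*(-41)/9 = -(-1535)*(-41)/9 = -307*205/9 = -62935/9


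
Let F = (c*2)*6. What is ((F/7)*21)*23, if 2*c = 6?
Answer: 2484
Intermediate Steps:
c = 3 (c = (1/2)*6 = 3)
F = 36 (F = (3*2)*6 = 6*6 = 36)
((F/7)*21)*23 = ((36/7)*21)*23 = 108*23 = 2484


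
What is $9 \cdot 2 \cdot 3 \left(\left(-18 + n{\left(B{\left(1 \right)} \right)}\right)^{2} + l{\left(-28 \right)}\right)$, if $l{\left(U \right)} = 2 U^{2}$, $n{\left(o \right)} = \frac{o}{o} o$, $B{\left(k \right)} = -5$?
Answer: $113238$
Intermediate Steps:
$n{\left(o \right)} = o$ ($n{\left(o \right)} = 1 o = o$)
$9 \cdot 2 \cdot 3 \left(\left(-18 + n{\left(B{\left(1 \right)} \right)}\right)^{2} + l{\left(-28 \right)}\right) = 9 \cdot 2 \cdot 3 \left(\left(-18 - 5\right)^{2} + 2 \left(-28\right)^{2}\right) = 18 \cdot 3 \left(\left(-23\right)^{2} + 2 \cdot 784\right) = 54 \left(529 + 1568\right) = 54 \cdot 2097 = 113238$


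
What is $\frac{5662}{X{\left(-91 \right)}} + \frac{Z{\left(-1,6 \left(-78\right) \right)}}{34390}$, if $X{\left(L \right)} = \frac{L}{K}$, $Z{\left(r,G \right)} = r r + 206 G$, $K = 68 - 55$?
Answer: $- \frac{195391029}{240730} \approx -811.66$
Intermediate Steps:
$K = 13$ ($K = 68 - 55 = 13$)
$Z{\left(r,G \right)} = r^{2} + 206 G$
$X{\left(L \right)} = \frac{L}{13}$
$\frac{5662}{X{\left(-91 \right)}} + \frac{Z{\left(-1,6 \left(-78\right) \right)}}{34390} = \frac{5662}{\frac{1}{13} \left(-91\right)} + \frac{\left(-1\right)^{2} + 206 \cdot 6 \left(-78\right)}{34390} = \frac{5662}{-7} + \left(1 + 206 \left(-468\right)\right) \frac{1}{34390} = 5662 \left(- \frac{1}{7}\right) + \left(1 - 96408\right) \frac{1}{34390} = - \frac{5662}{7} - \frac{96407}{34390} = - \frac{195391029}{240730}$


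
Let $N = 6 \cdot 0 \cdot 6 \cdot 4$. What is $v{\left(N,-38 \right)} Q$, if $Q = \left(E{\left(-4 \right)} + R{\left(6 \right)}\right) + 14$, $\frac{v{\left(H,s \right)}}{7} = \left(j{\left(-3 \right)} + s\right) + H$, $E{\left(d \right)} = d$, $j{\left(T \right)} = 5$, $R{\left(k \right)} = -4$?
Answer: $-1386$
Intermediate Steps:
$N = 0$ ($N = 0 \cdot 6 \cdot 4 = 0 \cdot 4 = 0$)
$v{\left(H,s \right)} = 35 + 7 H + 7 s$ ($v{\left(H,s \right)} = 7 \left(\left(5 + s\right) + H\right) = 7 \left(5 + H + s\right) = 35 + 7 H + 7 s$)
$Q = 6$ ($Q = \left(-4 - 4\right) + 14 = -8 + 14 = 6$)
$v{\left(N,-38 \right)} Q = \left(35 + 7 \cdot 0 + 7 \left(-38\right)\right) 6 = \left(35 + 0 - 266\right) 6 = \left(-231\right) 6 = -1386$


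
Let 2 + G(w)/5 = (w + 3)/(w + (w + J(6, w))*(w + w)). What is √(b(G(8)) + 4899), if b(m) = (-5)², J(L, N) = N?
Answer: 2*√1231 ≈ 70.171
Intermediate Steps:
G(w) = -10 + 5*(3 + w)/(w + 4*w²) (G(w) = -10 + 5*((w + 3)/(w + (w + w)*(w + w))) = -10 + 5*((3 + w)/(w + (2*w)*(2*w))) = -10 + 5*((3 + w)/(w + 4*w²)) = -10 + 5*(3 + w)/(w + 4*w²))
b(m) = 25
√(b(G(8)) + 4899) = √(25 + 4899) = √4924 = 2*√1231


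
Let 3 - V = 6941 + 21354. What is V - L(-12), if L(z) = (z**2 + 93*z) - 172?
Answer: -27148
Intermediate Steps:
V = -28292 (V = 3 - (6941 + 21354) = 3 - 1*28295 = 3 - 28295 = -28292)
L(z) = -172 + z**2 + 93*z
V - L(-12) = -28292 - (-172 + (-12)**2 + 93*(-12)) = -28292 - (-172 + 144 - 1116) = -28292 - 1*(-1144) = -28292 + 1144 = -27148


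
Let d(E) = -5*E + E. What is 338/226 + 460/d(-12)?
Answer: 15023/1356 ≈ 11.079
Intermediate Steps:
d(E) = -4*E
338/226 + 460/d(-12) = 338/226 + 460/((-4*(-12))) = 338*(1/226) + 460/48 = 169/113 + 460*(1/48) = 169/113 + 115/12 = 15023/1356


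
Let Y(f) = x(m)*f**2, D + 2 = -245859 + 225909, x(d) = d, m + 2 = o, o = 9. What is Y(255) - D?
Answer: 475127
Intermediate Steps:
m = 7 (m = -2 + 9 = 7)
D = -19952 (D = -2 + (-245859 + 225909) = -2 - 19950 = -19952)
Y(f) = 7*f**2
Y(255) - D = 7*255**2 - 1*(-19952) = 7*65025 + 19952 = 455175 + 19952 = 475127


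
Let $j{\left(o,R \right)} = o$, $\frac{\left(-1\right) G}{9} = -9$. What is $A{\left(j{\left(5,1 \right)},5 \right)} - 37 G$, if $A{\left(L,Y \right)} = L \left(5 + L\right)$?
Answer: $-2947$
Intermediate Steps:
$G = 81$ ($G = \left(-9\right) \left(-9\right) = 81$)
$A{\left(j{\left(5,1 \right)},5 \right)} - 37 G = 5 \left(5 + 5\right) - 2997 = 5 \cdot 10 - 2997 = 50 - 2997 = -2947$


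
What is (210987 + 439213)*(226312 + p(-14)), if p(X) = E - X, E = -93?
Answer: 147096696600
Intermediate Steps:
p(X) = -93 - X
(210987 + 439213)*(226312 + p(-14)) = (210987 + 439213)*(226312 + (-93 - 1*(-14))) = 650200*(226312 + (-93 + 14)) = 650200*(226312 - 79) = 650200*226233 = 147096696600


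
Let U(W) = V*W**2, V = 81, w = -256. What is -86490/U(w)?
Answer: -4805/294912 ≈ -0.016293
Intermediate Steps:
U(W) = 81*W**2
-86490/U(w) = -86490/(81*(-256)**2) = -86490/(81*65536) = -86490/5308416 = -86490*1/5308416 = -4805/294912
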